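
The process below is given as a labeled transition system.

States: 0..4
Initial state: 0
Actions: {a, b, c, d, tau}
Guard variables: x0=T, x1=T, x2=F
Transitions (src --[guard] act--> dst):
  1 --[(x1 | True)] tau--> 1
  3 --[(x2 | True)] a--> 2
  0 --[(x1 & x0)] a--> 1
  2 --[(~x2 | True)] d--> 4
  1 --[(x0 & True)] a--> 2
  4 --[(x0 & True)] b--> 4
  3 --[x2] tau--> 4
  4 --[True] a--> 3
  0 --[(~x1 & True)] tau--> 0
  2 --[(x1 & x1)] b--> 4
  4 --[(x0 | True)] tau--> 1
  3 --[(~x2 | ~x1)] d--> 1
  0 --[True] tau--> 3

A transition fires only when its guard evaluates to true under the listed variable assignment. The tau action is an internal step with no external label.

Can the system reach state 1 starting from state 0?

11 transition(s) survive guard evaluation.
Layer 0: {0}
Layer 1: {1,3}  cumulative {0,1,3}
Layer 2: {2}  cumulative {0,1,2,3}
Layer 3: {4}  cumulative {0,1,2,3,4}
Reach set: {0,1,2,3,4}
Path to 1: a

Answer: REACHABLE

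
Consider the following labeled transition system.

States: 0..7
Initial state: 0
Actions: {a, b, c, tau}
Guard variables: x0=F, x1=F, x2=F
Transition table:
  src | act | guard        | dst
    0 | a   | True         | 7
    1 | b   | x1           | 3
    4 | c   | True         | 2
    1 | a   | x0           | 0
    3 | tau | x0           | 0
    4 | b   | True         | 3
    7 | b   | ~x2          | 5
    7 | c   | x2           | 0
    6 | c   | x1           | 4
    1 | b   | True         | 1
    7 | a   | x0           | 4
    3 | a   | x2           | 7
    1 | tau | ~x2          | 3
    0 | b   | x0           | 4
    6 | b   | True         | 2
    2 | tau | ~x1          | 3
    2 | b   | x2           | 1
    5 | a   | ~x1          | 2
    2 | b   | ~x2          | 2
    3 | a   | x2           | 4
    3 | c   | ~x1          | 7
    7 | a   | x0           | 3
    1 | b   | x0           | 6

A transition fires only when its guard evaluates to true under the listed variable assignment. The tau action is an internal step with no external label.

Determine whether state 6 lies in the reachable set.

After dropping false guards: 11 live edges.
L0 = {0}
L1 = {7}  cumulative {0,7}
L2 = {5}  cumulative {0,5,7}
L3 = {2}  cumulative {0,2,5,7}
L4 = {3}  cumulative {0,2,3,5,7}
Reach set: {0,2,3,5,7}

Answer: UNREACHABLE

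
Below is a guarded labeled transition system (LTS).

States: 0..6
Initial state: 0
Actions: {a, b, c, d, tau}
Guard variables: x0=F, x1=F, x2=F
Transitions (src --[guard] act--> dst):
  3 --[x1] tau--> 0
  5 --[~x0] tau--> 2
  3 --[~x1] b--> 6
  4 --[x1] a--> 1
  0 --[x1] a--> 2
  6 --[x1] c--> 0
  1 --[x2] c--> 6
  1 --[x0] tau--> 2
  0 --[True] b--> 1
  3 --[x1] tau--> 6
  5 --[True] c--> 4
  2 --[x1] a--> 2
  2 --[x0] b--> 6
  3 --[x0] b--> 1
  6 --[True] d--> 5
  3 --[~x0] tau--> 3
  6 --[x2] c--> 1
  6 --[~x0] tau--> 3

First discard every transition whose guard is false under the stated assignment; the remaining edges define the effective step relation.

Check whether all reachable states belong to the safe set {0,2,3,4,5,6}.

Answer: INVARIANT VIOLATED at state 1

Trace:
Inv-set: {0,2,3,4,5,6}
Reach set: {0,1}
  0: safe
  1: ✗ unsafe
counterexample path to 1: b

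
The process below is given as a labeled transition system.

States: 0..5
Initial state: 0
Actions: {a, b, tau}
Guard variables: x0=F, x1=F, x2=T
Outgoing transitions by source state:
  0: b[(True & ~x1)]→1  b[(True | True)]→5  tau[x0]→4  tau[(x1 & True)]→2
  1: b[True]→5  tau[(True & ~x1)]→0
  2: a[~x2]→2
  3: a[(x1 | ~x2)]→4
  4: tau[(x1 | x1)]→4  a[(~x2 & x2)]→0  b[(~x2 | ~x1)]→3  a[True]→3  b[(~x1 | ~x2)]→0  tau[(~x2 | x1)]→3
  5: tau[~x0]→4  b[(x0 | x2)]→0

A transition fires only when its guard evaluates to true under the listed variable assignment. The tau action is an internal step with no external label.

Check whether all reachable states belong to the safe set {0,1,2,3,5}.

Safe = {0,1,2,3,5}
Reach set: {0,1,3,4,5}
  0: ✓
  1: ✓
  3: ✓
  4: VIOLATES
  5: ✓
reach 4 via b·tau — violates

Answer: INVARIANT VIOLATED at state 4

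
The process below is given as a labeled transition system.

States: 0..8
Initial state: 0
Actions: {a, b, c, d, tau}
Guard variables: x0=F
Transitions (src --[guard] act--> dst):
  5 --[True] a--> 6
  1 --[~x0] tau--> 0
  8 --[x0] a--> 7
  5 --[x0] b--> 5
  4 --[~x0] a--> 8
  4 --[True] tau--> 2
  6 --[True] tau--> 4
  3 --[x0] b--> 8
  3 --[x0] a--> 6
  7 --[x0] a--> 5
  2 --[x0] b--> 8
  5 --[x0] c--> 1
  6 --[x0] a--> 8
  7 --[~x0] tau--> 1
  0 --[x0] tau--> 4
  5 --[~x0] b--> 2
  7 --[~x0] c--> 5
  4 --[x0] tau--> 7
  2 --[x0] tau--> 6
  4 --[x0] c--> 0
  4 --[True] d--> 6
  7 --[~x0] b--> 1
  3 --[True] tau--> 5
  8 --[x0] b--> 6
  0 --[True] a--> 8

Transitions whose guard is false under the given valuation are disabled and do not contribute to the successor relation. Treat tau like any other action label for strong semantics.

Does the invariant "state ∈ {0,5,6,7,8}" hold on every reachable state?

Answer: INVARIANT HOLDS

Analysis:
Inv-set: {0,5,6,7,8}
R = {0,8}
  0: safe
  8: safe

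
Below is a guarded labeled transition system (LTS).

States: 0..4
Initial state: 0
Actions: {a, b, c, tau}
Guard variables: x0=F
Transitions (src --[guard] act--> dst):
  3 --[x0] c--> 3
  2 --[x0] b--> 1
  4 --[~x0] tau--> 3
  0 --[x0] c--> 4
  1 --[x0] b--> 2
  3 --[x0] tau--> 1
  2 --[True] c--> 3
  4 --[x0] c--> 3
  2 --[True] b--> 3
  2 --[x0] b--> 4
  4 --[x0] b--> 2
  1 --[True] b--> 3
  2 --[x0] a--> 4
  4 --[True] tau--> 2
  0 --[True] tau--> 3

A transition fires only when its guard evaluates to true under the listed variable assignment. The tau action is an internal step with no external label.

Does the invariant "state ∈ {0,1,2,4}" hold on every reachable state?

Answer: INVARIANT VIOLATED at state 3

Analysis:
Safe = {0,1,2,4}
Reachable = {0,3}
  0: safe
  3: outside
reach 3 via tau — violates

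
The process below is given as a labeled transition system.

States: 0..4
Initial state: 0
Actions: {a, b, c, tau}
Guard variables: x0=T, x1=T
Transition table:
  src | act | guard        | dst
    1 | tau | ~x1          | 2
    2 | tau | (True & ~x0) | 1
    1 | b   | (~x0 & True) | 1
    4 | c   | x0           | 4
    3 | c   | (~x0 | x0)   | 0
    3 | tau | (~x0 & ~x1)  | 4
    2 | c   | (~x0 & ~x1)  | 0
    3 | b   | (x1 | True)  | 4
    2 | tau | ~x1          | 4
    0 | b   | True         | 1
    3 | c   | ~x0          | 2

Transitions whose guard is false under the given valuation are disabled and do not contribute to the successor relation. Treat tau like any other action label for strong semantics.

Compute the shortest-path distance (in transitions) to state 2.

Answer: UNREACHABLE

Trace:
Breadth-first toward 2:
  L0 = {0}
  L1 = {1}
2 never appears.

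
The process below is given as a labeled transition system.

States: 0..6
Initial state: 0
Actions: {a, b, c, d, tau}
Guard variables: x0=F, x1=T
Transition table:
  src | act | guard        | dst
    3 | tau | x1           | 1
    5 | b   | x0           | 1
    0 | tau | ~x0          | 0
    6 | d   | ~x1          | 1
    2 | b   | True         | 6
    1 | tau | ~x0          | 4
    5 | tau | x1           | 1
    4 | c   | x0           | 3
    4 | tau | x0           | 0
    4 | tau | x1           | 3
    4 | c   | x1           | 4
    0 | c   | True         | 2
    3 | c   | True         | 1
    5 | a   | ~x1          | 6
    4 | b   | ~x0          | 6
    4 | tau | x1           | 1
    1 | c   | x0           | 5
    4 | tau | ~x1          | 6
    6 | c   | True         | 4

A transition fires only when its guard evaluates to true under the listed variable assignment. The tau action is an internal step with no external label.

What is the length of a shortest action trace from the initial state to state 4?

Breadth-first toward 4:
  Layer 0: {0}
  Layer 1: {2}
  Layer 2: {6}
  Layer 3: {4}
first hit 4 at d=3 via c·b·c

Answer: 3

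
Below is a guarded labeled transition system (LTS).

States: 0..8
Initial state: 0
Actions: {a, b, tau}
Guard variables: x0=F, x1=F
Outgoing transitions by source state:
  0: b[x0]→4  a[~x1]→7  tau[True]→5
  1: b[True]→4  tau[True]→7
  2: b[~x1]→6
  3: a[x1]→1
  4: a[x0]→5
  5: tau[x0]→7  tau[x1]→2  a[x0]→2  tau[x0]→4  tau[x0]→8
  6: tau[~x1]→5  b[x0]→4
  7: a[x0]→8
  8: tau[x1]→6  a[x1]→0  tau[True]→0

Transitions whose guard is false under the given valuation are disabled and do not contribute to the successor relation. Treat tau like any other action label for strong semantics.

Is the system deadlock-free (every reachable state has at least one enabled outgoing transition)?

Answer: DEADLOCK at state 5

Trace:
Reach set: {0,5,7}
  0: a→7  tau→5  [deg 2]
  5: ∅  [STUCK]
  7: ∅  [STUCK]
witness 5: tau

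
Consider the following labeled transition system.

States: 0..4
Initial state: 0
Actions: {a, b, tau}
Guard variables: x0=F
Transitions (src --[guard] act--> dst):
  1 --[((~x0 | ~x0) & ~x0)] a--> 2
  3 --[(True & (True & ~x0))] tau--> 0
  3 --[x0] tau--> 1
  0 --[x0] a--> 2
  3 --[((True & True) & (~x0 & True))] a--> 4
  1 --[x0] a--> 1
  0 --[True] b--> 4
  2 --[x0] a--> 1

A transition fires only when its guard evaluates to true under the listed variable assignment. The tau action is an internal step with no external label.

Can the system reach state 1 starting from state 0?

Answer: UNREACHABLE

Trace:
Guard filter leaves 4 enabled edge(s).
L0 = {0}
L1 = {4}  total {0,4}
Reachable = {0,4}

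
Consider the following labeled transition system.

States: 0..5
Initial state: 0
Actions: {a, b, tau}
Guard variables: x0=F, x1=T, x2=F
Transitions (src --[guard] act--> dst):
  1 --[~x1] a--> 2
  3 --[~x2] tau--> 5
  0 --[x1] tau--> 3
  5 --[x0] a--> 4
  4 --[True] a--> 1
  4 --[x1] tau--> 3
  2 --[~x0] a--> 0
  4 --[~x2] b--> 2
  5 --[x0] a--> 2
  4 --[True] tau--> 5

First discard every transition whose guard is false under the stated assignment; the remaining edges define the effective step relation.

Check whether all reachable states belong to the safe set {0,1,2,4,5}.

Allowed set {0,1,2,4,5}
Reach set: {0,3,5}
  0: safe
  3: outside
  5: safe
witness against invariant: tau → 3

Answer: INVARIANT VIOLATED at state 3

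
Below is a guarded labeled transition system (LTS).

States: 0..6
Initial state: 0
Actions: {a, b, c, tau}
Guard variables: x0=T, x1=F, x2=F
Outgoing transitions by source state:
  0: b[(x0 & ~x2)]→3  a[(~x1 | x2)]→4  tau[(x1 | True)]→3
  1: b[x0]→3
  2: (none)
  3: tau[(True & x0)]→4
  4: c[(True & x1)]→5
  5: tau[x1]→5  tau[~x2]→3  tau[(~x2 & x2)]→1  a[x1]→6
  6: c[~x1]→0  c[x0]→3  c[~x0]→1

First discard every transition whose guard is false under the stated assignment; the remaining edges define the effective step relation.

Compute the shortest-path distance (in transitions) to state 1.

Layered search for 1:
  depth 0: {0}
  depth 1: {3,4}
1 never appears.

Answer: UNREACHABLE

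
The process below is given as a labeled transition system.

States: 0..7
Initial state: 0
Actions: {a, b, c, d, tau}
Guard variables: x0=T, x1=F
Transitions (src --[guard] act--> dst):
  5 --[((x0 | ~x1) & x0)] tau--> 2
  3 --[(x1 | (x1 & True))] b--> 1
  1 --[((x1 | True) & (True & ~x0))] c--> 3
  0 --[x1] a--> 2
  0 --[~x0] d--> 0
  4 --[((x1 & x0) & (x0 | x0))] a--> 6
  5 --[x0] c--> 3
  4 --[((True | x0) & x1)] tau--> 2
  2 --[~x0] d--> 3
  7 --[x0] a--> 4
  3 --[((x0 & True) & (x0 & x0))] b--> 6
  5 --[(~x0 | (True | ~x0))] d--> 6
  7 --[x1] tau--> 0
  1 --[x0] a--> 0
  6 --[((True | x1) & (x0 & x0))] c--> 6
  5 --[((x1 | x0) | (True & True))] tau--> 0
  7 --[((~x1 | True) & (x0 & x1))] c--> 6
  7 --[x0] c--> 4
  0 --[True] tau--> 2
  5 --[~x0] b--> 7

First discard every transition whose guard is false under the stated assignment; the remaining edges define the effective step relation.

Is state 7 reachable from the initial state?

Guard filter leaves 10 enabled edge(s).
L0 = {0}
L1 = {2}  now seen {0,2}
R = {0,2}

Answer: UNREACHABLE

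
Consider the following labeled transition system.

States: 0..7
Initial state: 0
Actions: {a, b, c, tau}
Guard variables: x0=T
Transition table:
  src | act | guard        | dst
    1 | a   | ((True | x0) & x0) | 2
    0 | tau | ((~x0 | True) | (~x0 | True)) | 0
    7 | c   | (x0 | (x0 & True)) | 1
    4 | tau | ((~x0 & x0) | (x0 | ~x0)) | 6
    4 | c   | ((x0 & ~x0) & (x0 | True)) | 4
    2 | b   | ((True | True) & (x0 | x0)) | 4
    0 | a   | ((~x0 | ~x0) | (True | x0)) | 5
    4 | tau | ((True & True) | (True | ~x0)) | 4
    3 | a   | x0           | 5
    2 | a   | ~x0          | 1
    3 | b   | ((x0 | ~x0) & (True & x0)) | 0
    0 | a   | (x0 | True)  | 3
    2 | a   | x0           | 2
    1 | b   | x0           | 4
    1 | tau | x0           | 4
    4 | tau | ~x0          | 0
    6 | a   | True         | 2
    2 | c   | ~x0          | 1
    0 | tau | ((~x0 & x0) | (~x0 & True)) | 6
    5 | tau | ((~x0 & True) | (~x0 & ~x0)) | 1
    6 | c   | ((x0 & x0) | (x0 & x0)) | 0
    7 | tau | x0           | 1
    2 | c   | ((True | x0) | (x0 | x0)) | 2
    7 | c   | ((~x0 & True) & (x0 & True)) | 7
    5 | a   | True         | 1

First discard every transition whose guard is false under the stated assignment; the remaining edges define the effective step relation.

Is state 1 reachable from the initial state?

Answer: REACHABLE

Analysis:
After dropping false guards: 18 live edges.
depth 0: {0}
depth 1: {3,5}  total {0,3,5}
depth 2: {1}  total {0,1,3,5}
depth 3: {2,4}  total {0,1,2,3,4,5}
depth 4: {6}  total {0,1,2,3,4,5,6}
Reachable = {0,1,2,3,4,5,6}
witness 1: a·a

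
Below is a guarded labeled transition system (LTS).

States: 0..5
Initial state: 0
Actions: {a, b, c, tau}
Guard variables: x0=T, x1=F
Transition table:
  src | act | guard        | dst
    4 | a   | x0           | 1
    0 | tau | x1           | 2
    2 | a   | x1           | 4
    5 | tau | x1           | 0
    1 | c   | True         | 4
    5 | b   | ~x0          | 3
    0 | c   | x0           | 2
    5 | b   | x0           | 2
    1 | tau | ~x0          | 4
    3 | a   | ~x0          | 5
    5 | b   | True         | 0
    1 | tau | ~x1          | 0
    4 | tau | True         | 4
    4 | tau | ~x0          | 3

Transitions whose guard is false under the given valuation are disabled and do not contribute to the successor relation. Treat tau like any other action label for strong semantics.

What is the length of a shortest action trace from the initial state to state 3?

Answer: UNREACHABLE

Working:
Layered search for 3:
  depth 0: {0}
  depth 1: {2}
3 never appears.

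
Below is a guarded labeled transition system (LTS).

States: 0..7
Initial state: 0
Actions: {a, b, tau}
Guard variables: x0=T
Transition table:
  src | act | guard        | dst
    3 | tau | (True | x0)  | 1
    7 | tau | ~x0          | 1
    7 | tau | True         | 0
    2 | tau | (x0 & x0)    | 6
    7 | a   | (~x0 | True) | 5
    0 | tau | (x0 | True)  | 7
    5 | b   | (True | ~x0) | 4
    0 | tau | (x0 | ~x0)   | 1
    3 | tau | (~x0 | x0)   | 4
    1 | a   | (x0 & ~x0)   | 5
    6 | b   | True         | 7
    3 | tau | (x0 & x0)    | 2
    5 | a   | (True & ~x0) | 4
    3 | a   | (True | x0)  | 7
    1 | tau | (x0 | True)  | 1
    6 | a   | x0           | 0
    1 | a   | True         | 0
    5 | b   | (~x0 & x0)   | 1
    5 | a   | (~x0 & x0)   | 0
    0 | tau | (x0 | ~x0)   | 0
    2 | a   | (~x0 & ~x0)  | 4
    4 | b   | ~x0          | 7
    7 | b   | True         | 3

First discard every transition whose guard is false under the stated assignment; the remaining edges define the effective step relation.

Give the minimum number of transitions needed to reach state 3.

Breadth-first toward 3:
  Layer 0: {0}
  Layer 1: {1,7}
  Layer 2: {3,5}
depth(3)=2, e.g. tau·b

Answer: 2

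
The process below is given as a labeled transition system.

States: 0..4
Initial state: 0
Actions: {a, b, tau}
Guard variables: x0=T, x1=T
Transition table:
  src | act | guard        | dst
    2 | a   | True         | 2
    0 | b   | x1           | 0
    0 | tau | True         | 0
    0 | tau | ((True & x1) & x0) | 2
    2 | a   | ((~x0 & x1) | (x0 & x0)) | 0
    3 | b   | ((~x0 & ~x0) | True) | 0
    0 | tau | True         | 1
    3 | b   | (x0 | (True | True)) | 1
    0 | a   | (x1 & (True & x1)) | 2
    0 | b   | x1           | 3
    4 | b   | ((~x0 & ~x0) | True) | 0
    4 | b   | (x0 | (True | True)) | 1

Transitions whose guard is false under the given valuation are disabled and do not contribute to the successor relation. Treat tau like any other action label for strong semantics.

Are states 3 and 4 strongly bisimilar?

Answer: BISIMILAR

Trace:
Compute ~ classes (split until stable):
  π0 = {{0,1,2,3,4}}
  π1 = {{0},{1},{2},{3,4}}
Fixed point at round 2; 4 class(es).
class of 3: {3,4}; class of 4: {3,4}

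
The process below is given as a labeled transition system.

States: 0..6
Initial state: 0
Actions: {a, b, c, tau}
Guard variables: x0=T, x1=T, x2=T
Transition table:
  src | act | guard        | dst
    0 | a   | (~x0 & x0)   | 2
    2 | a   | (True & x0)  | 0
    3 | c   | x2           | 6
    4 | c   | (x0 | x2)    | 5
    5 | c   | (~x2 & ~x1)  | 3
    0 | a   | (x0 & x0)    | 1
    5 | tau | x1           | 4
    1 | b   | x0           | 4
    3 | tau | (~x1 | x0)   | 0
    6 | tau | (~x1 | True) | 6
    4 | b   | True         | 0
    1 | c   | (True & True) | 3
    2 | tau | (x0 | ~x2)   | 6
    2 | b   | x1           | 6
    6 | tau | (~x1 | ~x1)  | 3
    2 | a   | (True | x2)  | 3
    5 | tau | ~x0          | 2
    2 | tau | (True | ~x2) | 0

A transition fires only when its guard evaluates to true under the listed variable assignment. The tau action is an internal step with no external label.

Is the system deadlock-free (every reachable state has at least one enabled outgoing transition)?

R = {0,1,3,4,5,6}
  0: a→1  [1 out]
  1: b→4  c→3  [2 out]
  3: c→6  tau→0  [2 out]
  4: b→0  c→5  [2 out]
  5: tau→4  [1 out]
  6: tau→6  [1 out]

Answer: DEADLOCK-FREE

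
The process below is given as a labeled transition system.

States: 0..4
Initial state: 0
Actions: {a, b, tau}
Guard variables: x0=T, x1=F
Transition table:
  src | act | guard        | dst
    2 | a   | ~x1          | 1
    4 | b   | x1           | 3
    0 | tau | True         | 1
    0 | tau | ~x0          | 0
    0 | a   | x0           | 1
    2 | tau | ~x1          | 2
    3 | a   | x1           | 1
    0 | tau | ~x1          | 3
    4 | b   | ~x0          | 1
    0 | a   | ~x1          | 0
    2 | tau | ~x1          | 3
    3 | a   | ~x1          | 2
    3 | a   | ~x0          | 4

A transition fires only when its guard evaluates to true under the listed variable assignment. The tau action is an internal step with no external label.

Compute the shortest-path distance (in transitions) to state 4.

Layered search for 4:
  depth 0: {0}
  depth 1: {1,3}
  depth 2: {2}
4 never appears.

Answer: UNREACHABLE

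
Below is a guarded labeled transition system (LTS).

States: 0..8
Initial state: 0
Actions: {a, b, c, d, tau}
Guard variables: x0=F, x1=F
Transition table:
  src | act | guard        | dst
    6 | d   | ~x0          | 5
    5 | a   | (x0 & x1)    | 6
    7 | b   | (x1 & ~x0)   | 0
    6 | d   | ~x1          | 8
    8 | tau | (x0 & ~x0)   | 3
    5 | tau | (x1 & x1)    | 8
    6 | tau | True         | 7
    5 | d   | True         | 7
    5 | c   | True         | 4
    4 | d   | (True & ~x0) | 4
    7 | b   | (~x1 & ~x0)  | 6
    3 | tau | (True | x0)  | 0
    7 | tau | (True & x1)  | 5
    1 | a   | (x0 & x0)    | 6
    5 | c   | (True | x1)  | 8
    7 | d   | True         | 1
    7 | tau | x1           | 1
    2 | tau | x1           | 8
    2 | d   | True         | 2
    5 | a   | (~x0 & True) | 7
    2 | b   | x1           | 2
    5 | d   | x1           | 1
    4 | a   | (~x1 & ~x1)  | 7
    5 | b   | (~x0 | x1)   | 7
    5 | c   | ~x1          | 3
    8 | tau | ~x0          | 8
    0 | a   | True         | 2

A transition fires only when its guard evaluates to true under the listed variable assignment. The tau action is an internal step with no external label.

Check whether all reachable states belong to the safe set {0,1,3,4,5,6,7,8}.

Answer: INVARIANT VIOLATED at state 2

Trace:
Safe = {0,1,3,4,5,6,7,8}
R = {0,2}
  0: ✓
  2: outside
reach 2 via a — violates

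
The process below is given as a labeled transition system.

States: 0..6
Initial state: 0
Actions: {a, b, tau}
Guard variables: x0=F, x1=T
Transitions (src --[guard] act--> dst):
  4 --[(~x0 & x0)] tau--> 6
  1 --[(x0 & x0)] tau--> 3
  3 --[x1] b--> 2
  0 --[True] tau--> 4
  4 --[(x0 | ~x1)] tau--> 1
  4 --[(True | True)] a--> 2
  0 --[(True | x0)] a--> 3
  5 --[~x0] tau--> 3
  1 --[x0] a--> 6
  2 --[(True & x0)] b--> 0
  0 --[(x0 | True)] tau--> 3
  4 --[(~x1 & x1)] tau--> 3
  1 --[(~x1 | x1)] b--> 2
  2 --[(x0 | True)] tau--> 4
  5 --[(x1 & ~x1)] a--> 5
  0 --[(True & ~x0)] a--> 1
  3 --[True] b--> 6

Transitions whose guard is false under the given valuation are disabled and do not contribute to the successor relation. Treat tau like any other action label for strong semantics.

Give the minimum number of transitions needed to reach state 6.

Answer: 2

Trace:
BFS to 6:
  depth 0: {0}
  depth 1: {1,3,4}
  depth 2: {2,6}
depth(6)=2, e.g. a·b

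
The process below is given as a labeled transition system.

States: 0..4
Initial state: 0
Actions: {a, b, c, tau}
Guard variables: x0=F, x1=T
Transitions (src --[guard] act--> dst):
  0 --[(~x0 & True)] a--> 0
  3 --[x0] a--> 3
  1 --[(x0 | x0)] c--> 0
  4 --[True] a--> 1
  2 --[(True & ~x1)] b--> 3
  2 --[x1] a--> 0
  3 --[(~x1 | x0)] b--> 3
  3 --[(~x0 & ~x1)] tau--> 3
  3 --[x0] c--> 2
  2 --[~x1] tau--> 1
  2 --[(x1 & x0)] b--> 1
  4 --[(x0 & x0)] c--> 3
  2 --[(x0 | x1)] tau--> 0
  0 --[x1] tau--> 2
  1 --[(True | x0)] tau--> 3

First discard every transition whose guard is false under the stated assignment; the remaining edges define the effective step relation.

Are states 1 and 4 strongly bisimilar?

Compute ~ classes (split until stable):
  round 0: {{0,1,2,3,4}}
  round 1: {{0,2},{1},{3},{4}}
stable after 2 split(s): 4 block(s)
[1]={1}  [4]={4}

Answer: NOT BISIMILAR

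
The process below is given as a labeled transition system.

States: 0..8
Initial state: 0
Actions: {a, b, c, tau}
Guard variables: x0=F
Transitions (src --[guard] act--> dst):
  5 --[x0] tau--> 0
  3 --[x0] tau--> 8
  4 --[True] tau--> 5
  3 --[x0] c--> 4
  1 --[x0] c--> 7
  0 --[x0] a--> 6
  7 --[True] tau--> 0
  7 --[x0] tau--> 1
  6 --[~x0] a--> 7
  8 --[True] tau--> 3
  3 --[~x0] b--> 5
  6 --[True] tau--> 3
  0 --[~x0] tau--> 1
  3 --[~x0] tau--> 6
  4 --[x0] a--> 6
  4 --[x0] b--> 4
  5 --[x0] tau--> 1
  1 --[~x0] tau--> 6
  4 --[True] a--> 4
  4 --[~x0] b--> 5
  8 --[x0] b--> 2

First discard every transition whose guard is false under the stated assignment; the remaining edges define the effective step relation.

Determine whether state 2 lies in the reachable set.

After dropping false guards: 11 live edges.
depth 0: {0}
depth 1: {1}  cumulative {0,1}
depth 2: {6}  cumulative {0,1,6}
depth 3: {3,7}  cumulative {0,1,3,6,7}
depth 4: {5}  cumulative {0,1,3,5,6,7}
Reachable = {0,1,3,5,6,7}

Answer: UNREACHABLE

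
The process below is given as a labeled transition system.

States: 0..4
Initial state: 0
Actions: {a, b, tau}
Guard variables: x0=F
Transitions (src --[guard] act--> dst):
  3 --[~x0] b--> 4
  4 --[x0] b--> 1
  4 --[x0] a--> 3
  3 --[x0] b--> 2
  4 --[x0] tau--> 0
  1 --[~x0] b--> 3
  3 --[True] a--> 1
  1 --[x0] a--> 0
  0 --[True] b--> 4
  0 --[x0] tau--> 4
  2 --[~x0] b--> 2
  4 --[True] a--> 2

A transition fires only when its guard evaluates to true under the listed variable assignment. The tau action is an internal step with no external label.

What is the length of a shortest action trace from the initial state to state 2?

Answer: 2

Trace:
Breadth-first toward 2:
  depth 0: {0}
  depth 1: {4}
  depth 2: {2}
depth(2)=2, e.g. b·a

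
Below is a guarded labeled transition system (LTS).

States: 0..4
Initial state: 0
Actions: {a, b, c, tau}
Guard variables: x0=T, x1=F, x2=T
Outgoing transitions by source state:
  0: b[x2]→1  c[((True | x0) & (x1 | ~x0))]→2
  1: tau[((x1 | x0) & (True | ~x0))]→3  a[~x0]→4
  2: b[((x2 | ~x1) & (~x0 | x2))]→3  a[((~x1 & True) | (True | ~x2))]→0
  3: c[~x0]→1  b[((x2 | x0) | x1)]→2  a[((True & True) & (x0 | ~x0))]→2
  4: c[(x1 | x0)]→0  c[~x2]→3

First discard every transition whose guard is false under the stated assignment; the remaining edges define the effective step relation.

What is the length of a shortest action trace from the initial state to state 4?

BFS to 4:
  Layer 0: {0}
  Layer 1: {1}
  Layer 2: {3}
  Layer 3: {2}
4 never appears.

Answer: UNREACHABLE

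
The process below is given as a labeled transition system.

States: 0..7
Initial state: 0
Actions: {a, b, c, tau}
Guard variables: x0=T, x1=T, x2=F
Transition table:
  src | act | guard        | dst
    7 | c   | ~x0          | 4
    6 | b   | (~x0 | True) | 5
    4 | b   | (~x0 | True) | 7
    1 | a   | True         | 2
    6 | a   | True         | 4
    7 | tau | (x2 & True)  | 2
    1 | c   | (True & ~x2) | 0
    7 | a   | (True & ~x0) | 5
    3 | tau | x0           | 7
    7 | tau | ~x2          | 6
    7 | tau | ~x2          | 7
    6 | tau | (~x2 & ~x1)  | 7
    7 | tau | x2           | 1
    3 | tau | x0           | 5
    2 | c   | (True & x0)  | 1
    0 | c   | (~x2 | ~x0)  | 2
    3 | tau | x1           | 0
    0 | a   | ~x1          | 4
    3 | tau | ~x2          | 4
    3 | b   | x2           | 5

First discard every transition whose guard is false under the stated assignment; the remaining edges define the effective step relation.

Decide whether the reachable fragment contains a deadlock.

Answer: DEADLOCK-FREE

Trace:
R = {0,1,2}
  0: c→2  [1 out]
  1: a→2  c→0  [2 out]
  2: c→1  [1 out]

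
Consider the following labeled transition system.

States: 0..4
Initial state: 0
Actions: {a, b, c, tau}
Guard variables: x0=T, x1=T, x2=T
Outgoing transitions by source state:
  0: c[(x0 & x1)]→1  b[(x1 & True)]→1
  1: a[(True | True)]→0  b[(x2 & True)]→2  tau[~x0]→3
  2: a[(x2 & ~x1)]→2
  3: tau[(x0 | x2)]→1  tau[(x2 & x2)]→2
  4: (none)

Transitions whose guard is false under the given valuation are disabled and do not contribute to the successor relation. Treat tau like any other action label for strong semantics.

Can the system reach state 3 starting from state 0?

Guard filter leaves 6 enabled edge(s).
L0 = {0}
L1 = {1}  total {0,1}
L2 = {2}  total {0,1,2}
Reach set: {0,1,2}

Answer: UNREACHABLE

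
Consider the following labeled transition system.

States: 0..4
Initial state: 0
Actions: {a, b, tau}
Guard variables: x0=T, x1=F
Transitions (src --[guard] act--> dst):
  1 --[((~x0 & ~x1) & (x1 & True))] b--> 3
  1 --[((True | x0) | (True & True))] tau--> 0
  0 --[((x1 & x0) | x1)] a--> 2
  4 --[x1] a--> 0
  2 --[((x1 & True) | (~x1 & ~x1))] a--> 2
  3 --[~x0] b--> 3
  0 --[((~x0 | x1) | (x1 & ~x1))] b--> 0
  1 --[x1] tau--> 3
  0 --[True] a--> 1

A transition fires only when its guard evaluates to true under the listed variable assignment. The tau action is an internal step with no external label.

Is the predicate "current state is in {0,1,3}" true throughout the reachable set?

Answer: INVARIANT HOLDS

Trace:
Allowed set {0,1,3}
Reach set: {0,1}
  0: ✓
  1: ✓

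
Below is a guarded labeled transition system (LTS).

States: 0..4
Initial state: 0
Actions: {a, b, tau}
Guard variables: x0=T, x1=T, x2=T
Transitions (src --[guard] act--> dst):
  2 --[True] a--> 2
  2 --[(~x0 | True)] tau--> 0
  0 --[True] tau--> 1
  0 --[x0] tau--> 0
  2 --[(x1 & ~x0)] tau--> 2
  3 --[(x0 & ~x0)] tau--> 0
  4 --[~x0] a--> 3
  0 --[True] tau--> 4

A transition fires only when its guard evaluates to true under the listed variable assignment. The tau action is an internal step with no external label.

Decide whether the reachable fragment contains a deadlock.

Answer: DEADLOCK at state 1

Analysis:
Reach set: {0,1,4}
  0: tau→0  tau→1  tau→4  [3 exit(s)]
  1: ∅  [deadlock]
  4: ∅  [deadlock]
Path to 1: tau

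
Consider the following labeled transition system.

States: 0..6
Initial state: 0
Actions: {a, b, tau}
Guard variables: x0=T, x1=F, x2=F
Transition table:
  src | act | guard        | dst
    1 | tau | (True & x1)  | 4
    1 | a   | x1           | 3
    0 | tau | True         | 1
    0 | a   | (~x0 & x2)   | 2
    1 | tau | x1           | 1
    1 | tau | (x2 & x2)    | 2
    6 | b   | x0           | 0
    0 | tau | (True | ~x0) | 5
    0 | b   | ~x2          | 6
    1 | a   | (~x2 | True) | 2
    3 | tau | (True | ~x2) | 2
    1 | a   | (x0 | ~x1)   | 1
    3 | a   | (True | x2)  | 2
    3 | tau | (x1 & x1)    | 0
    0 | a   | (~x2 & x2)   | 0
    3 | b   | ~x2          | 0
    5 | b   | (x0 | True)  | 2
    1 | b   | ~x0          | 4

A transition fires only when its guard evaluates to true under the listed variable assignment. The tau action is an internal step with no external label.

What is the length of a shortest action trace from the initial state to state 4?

Answer: UNREACHABLE

Working:
Layered search for 4:
  Layer 0: {0}
  Layer 1: {1,5,6}
  Layer 2: {2}
4 never appears.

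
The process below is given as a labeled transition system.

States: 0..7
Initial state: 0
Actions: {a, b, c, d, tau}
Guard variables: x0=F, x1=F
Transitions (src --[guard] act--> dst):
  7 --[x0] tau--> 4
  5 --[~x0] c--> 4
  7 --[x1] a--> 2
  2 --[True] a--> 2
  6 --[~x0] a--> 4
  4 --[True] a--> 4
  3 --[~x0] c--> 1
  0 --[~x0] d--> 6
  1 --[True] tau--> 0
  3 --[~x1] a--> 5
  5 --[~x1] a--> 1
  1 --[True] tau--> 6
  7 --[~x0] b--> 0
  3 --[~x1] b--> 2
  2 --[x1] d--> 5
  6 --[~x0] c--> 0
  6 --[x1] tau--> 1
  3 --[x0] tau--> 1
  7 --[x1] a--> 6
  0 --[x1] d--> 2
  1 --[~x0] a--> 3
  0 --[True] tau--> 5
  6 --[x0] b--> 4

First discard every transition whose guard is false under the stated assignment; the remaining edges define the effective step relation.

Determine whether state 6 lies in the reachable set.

Answer: REACHABLE

Working:
15 transition(s) survive guard evaluation.
Layer 0: {0}
Layer 1: {5,6}  total {0,5,6}
Layer 2: {1,4}  total {0,1,4,5,6}
Layer 3: {3}  total {0,1,3,4,5,6}
Layer 4: {2}  total {0,1,2,3,4,5,6}
Reach set: {0,1,2,3,4,5,6}
witness 6: d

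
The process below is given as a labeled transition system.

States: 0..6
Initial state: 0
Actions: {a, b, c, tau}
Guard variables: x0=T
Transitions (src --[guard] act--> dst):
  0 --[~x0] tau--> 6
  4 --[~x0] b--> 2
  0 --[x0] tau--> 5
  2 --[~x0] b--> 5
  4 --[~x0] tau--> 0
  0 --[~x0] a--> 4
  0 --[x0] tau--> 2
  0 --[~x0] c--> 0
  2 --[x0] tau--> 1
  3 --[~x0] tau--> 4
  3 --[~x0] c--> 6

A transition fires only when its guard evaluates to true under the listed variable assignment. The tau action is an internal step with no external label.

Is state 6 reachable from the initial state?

Answer: UNREACHABLE

Working:
After dropping false guards: 3 live edges.
L0 = {0}
L1 = {2,5}  now seen {0,2,5}
L2 = {1}  now seen {0,1,2,5}
Reach set: {0,1,2,5}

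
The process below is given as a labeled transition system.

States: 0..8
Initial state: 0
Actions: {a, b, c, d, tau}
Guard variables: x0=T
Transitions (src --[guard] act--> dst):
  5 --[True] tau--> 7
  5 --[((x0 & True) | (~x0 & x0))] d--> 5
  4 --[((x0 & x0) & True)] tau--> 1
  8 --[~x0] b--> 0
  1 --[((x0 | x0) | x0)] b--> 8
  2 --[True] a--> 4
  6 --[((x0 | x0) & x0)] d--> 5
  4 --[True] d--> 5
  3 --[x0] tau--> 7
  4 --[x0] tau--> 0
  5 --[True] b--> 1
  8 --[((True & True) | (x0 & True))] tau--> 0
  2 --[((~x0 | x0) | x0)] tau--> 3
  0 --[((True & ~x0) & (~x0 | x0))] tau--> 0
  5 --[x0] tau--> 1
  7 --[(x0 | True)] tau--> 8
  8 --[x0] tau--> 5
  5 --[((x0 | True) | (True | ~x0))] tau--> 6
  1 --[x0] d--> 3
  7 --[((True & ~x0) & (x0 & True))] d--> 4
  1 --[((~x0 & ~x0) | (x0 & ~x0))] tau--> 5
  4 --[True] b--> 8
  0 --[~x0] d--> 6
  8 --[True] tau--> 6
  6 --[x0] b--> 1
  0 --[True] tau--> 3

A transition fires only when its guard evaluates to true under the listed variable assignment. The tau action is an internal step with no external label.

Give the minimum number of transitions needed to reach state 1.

Answer: 5

Trace:
Breadth-first toward 1:
  L0 = {0}
  L1 = {3}
  L2 = {7}
  L3 = {8}
  L4 = {5,6}
  L5 = {1}
depth(1)=5, e.g. tau·tau·tau·tau·b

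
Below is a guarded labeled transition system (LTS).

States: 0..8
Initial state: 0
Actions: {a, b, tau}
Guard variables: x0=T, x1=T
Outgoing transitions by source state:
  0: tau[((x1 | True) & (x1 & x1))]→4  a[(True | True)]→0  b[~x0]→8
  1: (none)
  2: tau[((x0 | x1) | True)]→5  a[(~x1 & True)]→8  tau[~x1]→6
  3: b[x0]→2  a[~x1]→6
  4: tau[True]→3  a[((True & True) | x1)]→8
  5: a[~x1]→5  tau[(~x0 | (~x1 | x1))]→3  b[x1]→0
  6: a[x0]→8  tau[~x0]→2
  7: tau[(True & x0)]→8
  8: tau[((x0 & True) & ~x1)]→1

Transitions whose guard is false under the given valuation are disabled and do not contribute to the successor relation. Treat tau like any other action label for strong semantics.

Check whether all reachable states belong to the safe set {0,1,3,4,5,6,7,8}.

Answer: INVARIANT VIOLATED at state 2

Analysis:
Safe = {0,1,3,4,5,6,7,8}
Reachable = {0,2,3,4,5,8}
  0: ok
  2: ✗ unsafe
  3: ok
  4: ok
  5: ok
  8: ok
witness against invariant: tau·tau·b → 2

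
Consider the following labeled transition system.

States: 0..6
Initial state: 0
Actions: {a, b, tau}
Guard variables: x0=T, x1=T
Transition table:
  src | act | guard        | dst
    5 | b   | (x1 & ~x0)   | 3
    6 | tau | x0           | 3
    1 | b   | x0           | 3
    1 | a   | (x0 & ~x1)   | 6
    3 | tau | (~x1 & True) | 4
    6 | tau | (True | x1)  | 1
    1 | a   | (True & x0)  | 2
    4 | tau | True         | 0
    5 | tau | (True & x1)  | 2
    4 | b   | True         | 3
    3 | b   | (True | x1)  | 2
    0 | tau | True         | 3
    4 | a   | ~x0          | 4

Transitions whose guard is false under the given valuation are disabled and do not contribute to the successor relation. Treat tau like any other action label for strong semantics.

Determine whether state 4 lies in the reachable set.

Answer: UNREACHABLE

Working:
9 transition(s) survive guard evaluation.
Layer 0: {0}
Layer 1: {3}  total {0,3}
Layer 2: {2}  total {0,2,3}
R = {0,2,3}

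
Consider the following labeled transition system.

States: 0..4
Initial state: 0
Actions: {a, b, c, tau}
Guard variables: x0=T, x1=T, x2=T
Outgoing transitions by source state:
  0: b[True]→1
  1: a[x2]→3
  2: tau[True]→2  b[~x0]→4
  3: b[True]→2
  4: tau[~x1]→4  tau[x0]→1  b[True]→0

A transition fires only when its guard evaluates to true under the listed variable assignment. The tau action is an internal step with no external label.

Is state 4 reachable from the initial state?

Answer: UNREACHABLE

Analysis:
Guard filter leaves 6 enabled edge(s).
L0 = {0}
L1 = {1}  now seen {0,1}
L2 = {3}  now seen {0,1,3}
L3 = {2}  now seen {0,1,2,3}
Reachable = {0,1,2,3}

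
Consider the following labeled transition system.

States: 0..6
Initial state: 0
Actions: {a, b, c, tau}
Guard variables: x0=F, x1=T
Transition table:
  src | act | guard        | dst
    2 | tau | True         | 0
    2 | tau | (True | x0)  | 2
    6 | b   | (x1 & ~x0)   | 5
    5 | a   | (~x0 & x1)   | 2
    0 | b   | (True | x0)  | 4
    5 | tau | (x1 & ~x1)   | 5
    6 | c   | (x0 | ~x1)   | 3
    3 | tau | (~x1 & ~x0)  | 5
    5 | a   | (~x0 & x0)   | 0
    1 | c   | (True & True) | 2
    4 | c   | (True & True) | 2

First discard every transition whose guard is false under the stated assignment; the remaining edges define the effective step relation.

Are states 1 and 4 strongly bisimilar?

Refine partition for ~:
  π0 = {{0,1,2,3,4,5,6}}
  π1 = {{0,6},{1,4},{2},{3},{5}}
  π2 = {{0},{1,4},{2},{3},{5},{6}}
Fixed point at round 3; 6 class(es).
1∈{1,4}, 4∈{1,4}

Answer: BISIMILAR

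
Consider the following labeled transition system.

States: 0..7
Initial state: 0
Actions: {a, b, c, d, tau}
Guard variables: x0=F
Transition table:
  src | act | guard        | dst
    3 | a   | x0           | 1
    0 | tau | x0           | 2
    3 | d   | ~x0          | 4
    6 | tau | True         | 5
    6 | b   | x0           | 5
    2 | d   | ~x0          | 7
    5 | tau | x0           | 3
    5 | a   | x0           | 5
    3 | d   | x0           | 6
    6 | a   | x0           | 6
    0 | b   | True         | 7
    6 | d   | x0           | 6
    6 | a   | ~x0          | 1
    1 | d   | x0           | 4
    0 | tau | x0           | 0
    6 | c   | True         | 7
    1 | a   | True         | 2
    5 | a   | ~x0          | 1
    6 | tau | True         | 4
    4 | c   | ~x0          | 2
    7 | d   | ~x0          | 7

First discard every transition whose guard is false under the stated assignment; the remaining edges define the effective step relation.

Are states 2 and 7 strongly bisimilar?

Answer: BISIMILAR

Analysis:
Bisimulation quotient by refinement:
  P[0] = {{0,1,2,3,4,5,6,7}}
  P[1] = {{0},{1,5},{2,3,7},{4},{6}}
  P[2] = {{0},{1},{2,7},{3},{4},{5},{6}}
stable after 3 split(s): 7 block(s)
[2]={2,7}  [7]={2,7}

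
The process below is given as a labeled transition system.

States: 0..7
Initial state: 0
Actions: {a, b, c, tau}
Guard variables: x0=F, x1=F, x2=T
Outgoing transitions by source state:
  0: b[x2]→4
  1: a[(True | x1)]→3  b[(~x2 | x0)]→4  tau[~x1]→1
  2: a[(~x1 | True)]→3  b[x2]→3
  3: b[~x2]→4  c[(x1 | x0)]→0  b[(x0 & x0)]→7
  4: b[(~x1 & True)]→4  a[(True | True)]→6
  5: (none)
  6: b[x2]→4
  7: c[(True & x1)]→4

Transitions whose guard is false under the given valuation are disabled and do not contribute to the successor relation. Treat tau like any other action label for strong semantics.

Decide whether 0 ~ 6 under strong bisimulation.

Answer: BISIMILAR

Working:
Bisimulation quotient by refinement:
  round 0: {{0,1,2,3,4,5,6,7}}
  round 1: {{0,6},{1},{2,4},{3,5,7}}
  round 2: {{0,6},{1},{2},{3,5,7},{4}}
Fixed point at round 3; 5 class(es).
0∈{0,6}, 6∈{0,6}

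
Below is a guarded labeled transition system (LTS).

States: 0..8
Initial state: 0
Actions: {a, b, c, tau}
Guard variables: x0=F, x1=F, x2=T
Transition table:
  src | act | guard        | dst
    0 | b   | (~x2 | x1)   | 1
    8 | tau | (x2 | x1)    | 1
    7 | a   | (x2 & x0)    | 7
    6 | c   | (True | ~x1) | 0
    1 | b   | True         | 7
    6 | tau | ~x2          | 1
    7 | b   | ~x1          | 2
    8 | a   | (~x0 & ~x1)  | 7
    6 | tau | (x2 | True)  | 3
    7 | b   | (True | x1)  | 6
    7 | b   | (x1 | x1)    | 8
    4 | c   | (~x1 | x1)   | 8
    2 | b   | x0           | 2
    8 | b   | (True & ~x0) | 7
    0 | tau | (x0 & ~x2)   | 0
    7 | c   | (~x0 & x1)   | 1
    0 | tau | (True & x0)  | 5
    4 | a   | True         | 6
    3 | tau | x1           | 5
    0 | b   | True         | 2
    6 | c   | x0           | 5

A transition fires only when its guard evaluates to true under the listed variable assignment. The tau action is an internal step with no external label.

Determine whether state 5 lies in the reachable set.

Answer: UNREACHABLE

Analysis:
After dropping false guards: 11 live edges.
Layer 0: {0}
Layer 1: {2}  now seen {0,2}
R = {0,2}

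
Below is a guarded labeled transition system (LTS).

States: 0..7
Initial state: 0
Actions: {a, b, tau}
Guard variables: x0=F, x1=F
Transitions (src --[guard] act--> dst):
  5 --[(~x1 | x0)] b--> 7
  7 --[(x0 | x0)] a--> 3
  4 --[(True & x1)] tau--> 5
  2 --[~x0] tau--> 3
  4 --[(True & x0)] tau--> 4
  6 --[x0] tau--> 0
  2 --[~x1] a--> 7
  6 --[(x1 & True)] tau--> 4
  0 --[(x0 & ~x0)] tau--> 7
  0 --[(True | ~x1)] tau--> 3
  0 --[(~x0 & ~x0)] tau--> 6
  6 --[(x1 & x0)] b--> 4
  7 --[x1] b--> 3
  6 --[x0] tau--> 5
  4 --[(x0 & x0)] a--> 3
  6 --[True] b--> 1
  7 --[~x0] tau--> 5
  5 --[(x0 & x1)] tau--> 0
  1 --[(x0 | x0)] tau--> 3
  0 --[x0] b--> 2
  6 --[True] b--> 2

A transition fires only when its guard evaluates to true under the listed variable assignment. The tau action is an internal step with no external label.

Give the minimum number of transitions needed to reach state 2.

Answer: 2

Working:
BFS to 2:
  depth 0: {0}
  depth 1: {3,6}
  depth 2: {1,2}
2 enters at depth 2; path tau·b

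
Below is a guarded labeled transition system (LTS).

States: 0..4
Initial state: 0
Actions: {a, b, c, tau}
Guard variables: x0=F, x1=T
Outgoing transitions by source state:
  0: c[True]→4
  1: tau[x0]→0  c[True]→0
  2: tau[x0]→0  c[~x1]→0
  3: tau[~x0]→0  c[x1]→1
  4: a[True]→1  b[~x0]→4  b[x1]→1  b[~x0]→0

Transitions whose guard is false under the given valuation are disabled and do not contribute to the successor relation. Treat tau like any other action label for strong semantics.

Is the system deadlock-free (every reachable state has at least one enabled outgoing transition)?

R = {0,1,4}
  0: c→4  [1 out]
  1: c→0  [1 out]
  4: a→1  b→0  b→1  b→4  [4 out]

Answer: DEADLOCK-FREE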